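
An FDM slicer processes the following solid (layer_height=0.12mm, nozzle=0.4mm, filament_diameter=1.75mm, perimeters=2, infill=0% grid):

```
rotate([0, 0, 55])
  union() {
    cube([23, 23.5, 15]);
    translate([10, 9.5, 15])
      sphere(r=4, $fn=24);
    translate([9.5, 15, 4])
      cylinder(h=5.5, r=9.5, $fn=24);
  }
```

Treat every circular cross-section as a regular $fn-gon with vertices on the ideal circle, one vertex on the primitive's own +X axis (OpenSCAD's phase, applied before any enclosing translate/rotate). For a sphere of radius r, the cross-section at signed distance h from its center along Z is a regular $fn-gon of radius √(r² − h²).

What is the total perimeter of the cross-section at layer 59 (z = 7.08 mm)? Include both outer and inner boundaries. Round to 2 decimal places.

At z = 7.08 mm: the cube is present — its section is the full 23×23.5 rectangle (perimeter 93.00 mm); the sphere at (10, 9.5) is not intersected at this z (|z−center|=7.920 > r=4); the cylinder at (9.5, 15): section is a regular 24-gon, circumradius r=9.5 (perimeter = 2·24·9.500·sin(180°/24) = 59.52 mm); Combining (union): the regions partially overlap (shared area 275.08 mm²), so the edge portions inside another operand are dropped and the merged outline is re-measured after clipping — boundary = 93.31 mm; (rotated 55° about Z; rotation is an isometry so areas/perimeters/island counts are preserved). Overall, the cross-section is a single solid region. Total boundary length (outer) = 93.31 mm.

93.31 mm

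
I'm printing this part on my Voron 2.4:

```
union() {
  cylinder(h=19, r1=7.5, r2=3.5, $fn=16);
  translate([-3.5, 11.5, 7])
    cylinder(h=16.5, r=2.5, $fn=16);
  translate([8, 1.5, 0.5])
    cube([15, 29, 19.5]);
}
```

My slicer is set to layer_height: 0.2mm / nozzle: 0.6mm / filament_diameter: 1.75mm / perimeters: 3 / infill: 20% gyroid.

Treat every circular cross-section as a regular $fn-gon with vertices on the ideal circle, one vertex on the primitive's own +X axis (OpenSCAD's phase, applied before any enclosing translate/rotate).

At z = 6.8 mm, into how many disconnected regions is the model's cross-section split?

At z = 6.8 mm: the cone (r1=7.5→r2=3.5) has section circumradius 6.068 here — a regular 16-gon; the cylinder at (-3.5, 11.5) is not intersected at this z (z outside [7, 23.5]); the cube at (8, 1.5) (footprint 15×29) is included at this height; Taking the union: the 2 present regions are separate (no shared area or edge), so areas and boundary lengths simply add and each stays a separate island — 2 connected regions. The result has 2 disconnected regions.

2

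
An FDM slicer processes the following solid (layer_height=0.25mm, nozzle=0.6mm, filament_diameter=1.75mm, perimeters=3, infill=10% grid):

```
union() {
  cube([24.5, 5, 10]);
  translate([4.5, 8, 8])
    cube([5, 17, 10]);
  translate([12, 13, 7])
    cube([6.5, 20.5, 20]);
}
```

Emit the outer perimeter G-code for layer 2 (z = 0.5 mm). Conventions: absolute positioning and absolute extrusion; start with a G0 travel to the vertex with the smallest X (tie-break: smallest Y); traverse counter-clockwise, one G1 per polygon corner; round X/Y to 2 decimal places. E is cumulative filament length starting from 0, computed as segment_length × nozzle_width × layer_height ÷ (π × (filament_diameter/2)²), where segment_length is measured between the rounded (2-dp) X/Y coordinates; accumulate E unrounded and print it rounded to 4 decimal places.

G0 X0.00 Y0.00 Z0.50
G1 X24.50 Y0.00 E1.5279
G1 X24.50 Y5.00 E1.8397
G1 X0.00 Y5.00 E3.3676
G1 X0.00 Y0.00 E3.6794

At z = 0.5 mm: the 24.5×5 cube contributes its full rectangle; the cube at (4.5, 8) does not reach this height (z outside [8, 18]); the cube at (12, 13) is not intersected at this z (z outside [7, 27]); Merging all regions: only the 24.5×5 cube is present, so the union is just that shape — 1 connected region. The outline is a single polygon with 4 vertices. Extrusion per mm of travel: 0.6 × 0.25 / (π × 0.875²) = 0.062363. Accumulating E over each segment gives final E = 3.6794.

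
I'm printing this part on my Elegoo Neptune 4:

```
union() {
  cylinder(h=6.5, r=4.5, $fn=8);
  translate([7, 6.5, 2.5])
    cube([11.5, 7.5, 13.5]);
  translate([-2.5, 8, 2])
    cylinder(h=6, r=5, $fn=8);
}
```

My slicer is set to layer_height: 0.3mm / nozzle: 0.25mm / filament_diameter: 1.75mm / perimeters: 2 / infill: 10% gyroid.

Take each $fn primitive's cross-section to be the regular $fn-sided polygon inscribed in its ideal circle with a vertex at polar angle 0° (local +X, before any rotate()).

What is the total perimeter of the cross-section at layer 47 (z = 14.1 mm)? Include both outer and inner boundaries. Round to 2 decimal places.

38.00 mm

At z = 14.1 mm: the cylinder does not reach this height (z outside [0, 6.5]); the 11.5×7.5 cube at (7, 6.5) contributes its full rectangle (perimeter 38.00 mm); the cylinder at (-2.5, 8) does not reach this height (z outside [2, 8]); Taking the union: only the 11.5×7.5 cube at (7, 6.5) is present, so the union is just that shape — boundary = 38.00 mm. Overall, the cross-section is a single solid region. Total boundary length (outer) = 38.00 mm.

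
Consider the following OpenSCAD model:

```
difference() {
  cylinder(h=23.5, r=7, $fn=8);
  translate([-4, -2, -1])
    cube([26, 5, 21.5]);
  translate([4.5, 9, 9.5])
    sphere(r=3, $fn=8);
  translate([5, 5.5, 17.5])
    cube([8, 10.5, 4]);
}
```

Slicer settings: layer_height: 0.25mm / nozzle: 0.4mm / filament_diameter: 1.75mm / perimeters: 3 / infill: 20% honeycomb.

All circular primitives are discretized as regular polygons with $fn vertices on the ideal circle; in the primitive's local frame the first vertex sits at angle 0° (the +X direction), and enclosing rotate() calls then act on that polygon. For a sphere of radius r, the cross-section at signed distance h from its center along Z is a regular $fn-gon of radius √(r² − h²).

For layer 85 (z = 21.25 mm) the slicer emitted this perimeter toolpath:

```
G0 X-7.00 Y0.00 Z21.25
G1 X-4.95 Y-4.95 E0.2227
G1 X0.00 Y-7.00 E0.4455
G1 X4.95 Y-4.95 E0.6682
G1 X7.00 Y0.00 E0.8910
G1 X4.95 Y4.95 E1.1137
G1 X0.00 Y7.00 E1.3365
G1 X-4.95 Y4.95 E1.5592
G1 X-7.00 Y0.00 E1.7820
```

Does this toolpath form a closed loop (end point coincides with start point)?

yes

Start point (G0): (-7.00, 0.00). End point (last G1): the path returns to the start — closed.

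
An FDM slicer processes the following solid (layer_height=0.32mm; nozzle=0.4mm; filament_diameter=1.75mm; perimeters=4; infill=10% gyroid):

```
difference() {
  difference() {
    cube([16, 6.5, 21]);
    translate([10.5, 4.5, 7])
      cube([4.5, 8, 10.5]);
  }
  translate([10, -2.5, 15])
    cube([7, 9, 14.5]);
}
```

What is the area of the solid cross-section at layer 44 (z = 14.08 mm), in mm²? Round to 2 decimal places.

95.00 mm²

At z = 14.08 mm: the cube is present — its section is the full 16×6.5 rectangle (area 104.00 mm²); the cube at (10.5, 4.5) is present — its section is the full 4.5×8 rectangle (area 36.00 mm²); After the difference (first − rest): starting from the 16×6.5 cube (104.00 mm²), the 4.5×8 cube at (10.5, 4.5) partially overlaps it — only the 9.00 mm² overlap (of its 36.00 mm²) is removed, clipping the outline — area = 95.00 mm²; the cube at (10, -2.5) does not reach this height (z outside [15, 29.5]); Taking the first minus the rest: none of the subtracted shapes is present at this height, so the result so far is unchanged — area = 95.00 mm². Overall, the cross-section is a single solid region. Net area = 95.00 mm².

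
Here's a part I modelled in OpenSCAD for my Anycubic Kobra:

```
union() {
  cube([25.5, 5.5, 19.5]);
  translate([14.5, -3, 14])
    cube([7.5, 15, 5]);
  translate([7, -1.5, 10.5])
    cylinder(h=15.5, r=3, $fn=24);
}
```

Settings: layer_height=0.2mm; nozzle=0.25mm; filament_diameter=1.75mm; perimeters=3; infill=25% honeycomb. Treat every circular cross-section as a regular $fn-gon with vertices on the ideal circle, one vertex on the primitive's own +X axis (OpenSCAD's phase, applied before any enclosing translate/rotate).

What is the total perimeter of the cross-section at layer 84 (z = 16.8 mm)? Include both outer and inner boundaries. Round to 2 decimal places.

88.33 mm

At z = 16.8 mm: the cube (footprint 25.5×5.5) is included at this height (perimeter 62.00 mm); the cube at (14.5, -3) (footprint 7.5×15) is included at this height (perimeter 45.00 mm); the cylinder at (7, -1.5): section is a regular 24-gon, circumradius r=3 (perimeter = 2·24·3.000·sin(180°/24) = 18.80 mm); Combining (union): the regions partially overlap (shared area 46.67 mm²), so the edge portions inside another operand are dropped and the merged outline is re-measured after clipping — boundary = 88.33 mm. Overall, the cross-section is a single solid region. Total boundary length (outer) = 88.33 mm.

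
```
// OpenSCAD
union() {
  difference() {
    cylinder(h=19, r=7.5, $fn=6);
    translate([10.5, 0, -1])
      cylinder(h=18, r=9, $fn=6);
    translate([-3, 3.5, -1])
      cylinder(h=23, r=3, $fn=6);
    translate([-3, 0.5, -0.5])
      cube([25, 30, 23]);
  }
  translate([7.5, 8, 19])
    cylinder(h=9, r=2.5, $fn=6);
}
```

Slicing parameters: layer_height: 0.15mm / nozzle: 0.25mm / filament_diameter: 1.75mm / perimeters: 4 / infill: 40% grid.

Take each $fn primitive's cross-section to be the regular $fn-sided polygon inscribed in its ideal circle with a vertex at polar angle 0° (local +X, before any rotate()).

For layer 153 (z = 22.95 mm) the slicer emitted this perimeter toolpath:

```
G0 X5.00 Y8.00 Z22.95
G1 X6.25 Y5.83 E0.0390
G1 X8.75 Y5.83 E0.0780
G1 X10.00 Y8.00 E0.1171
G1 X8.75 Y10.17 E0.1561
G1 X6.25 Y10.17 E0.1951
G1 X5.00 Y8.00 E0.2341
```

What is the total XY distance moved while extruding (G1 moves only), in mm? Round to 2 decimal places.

Sum the Euclidean lengths of each G1 segment: total = 15.02 mm.

15.02 mm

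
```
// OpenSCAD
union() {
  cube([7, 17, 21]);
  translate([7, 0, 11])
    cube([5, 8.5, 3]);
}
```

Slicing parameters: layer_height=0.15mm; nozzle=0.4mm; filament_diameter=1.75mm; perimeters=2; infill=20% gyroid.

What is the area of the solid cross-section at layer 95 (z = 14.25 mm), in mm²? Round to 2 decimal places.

119.00 mm²

At z = 14.25 mm: the 7×17 cube contributes its full rectangle (area 119.00 mm²); the cube at (7, 0) is not intersected at this z (z outside [11, 14]); Taking the union: only the 7×17 cube is present, so the union is just that shape — area = 119.00 mm². Overall, the cross-section is a single solid region. Net area = 119.00 mm².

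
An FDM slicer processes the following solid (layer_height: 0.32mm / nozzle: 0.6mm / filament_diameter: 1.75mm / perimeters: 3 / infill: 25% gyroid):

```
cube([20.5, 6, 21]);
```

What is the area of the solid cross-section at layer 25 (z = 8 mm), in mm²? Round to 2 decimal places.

123.00 mm²

At z = 8 mm: the cube is present — its section is the full 20.5×6 rectangle (area 123.00 mm²). Overall, the cross-section is a single solid region. Net area = 123.00 mm².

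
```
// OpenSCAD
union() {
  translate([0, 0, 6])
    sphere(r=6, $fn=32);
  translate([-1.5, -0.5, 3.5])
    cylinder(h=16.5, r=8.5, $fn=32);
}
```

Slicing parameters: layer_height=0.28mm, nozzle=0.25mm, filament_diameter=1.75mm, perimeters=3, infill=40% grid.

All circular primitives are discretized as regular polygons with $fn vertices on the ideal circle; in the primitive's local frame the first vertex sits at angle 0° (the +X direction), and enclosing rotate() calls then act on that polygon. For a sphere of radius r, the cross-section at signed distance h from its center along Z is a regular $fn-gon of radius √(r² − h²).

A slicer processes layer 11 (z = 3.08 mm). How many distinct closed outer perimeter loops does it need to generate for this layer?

1

At z = 3.08 mm: the r=6 sphere slices to a regular 32-gon of circumradius 5.242 (√(r²−h²) with h=2.92 from center); the cylinder at (-1.5, -0.5) does not reach this height (z outside [3.5, 20]); Merging all regions: only the r=6 sphere is present, so the union is just that shape — 1 connected region. The result has 1 disconnected region.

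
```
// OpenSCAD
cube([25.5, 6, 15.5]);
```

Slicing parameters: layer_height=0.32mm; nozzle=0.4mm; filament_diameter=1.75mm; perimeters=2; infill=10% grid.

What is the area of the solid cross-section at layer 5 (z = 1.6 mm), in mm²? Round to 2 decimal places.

153.00 mm²

At z = 1.6 mm: the 25.5×6 cube contributes its full rectangle (area 153.00 mm²). Overall, the cross-section is a single solid region. Net area = 153.00 mm².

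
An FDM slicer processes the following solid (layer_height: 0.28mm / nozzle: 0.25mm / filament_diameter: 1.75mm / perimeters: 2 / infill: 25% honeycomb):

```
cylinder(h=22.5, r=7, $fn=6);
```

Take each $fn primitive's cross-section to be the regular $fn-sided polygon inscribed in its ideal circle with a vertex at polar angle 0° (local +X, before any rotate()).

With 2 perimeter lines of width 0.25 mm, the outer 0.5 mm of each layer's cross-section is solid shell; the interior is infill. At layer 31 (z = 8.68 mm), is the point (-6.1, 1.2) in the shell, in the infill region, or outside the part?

At z = 8.68 mm: the r=7 cylinder gives a regular 6-gon of circumradius 7 (constant along its height). Overall, the cross-section is a single solid region. The nearest boundary edge runs (-3.50, 6.06)→(-7.00, 0.00); distance from the point to it = 0.18 mm. The point is inside the cross-section, 0.18 mm from the nearest boundary — within the 0.5 mm shell band (2 × 0.25).

shell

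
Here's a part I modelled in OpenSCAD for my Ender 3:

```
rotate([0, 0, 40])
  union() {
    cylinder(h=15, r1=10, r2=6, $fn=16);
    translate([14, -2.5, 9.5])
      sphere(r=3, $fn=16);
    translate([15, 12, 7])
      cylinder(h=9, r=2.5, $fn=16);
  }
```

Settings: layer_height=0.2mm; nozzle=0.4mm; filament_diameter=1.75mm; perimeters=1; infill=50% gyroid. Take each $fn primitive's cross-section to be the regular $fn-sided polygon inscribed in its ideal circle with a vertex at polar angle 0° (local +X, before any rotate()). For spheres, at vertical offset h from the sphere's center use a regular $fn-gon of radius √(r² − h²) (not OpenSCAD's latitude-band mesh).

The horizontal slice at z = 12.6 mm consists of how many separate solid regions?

At z = 12.6 mm: the cone contributes a regular 16-gon of circumradius 6.640 (interpolated between r1=10 and r2=6 at t=0.840); the sphere at (14, -2.5) is absent (|z−center|=3.100 > r=3); the cylinder at (15, 12): section is a regular 16-gon, circumradius r=2.5; Merging all regions: the 2 present regions are separate (no shared area or edge), so areas and boundary lengths simply add and each stays a separate island — 2 connected regions; (whole slice rotated 40° about Z — lengths, areas and connectivity unchanged). The result has 2 disconnected regions.

2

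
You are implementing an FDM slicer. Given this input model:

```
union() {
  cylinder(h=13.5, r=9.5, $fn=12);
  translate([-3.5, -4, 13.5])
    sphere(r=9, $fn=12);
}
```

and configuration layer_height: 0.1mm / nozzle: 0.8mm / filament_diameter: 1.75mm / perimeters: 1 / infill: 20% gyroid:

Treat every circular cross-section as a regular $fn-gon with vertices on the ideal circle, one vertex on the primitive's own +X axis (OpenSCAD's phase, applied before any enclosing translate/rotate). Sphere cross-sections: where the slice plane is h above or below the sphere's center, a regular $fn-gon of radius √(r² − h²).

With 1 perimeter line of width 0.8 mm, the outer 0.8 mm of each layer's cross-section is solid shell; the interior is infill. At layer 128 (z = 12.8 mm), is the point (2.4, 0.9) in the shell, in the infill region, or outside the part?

infill

At z = 12.8 mm: the r=9.5 cylinder gives a regular 12-gon of circumradius 9.5 (constant along its height); the sphere at (-3.5, -4): section is a regular 12-gon, circumradius = √(r²−h²) = √(9²−0.7²) = 8.973; Merging all regions: the regions partially overlap (shared area 161.05 mm²), so overlapping operands fuse into one piece — 1 connected region. Overall, the cross-section is a single solid region. The nearest boundary edge runs (8.23, 4.75)→(9.50, 0.00); distance from the point to it = 6.63 mm. The point is inside the cross-section and 6.63 mm from the nearest boundary — more than the 0.8 mm shell width (1 × 0.8), so it's in the infill interior.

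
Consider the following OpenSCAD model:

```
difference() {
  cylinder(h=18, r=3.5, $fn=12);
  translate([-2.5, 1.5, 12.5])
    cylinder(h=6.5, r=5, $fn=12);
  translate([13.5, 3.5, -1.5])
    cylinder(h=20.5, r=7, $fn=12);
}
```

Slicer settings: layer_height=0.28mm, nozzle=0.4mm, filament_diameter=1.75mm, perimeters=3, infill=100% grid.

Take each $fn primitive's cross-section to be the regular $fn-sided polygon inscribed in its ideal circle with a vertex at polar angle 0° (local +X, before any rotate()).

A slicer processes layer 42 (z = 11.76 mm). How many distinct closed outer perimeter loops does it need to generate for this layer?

At z = 11.76 mm: the r=3.5 cylinder contributes a regular 12-gon of circumradius 3.5; the cylinder at (-2.5, 1.5) is not intersected at this z (z outside [12.5, 19]); the cylinder at (13.5, 3.5): section is a regular 12-gon, circumradius r=7; Subtracting the remaining from the first: starting from the r=3.5 cylinder, the r=7 cylinder at (13.5, 3.5) misses the remaining region (no effect) — 1 connected region. The result has 1 disconnected region.

1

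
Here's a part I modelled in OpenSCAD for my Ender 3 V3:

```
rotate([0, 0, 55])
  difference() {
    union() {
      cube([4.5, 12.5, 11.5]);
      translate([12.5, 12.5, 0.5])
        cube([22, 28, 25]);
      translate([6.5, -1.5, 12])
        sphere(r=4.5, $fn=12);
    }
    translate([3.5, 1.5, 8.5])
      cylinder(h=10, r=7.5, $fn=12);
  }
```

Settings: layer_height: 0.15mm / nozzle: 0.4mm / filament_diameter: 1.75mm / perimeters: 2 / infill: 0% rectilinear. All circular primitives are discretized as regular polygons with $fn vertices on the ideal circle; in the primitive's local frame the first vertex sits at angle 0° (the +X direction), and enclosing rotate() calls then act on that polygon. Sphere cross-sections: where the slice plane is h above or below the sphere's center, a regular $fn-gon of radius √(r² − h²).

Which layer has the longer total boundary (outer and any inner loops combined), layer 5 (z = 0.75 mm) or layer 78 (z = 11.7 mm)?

layer 5 (z = 0.75 mm)

Layer 5 (z = 0.75): the cube (footprint 4.5×12.5) is included at this height (perimeter 34.00 mm); the cube at (12.5, 12.5) (footprint 22×28) is included at this height (perimeter 100.00 mm); the sphere at (6.5, -1.5) is not intersected at this z (|z−center|=11.250 > r=4.5); Combining (union): the 2 present regions are separate (no shared area or edge), so areas and boundary lengths simply add and each stays a separate island — boundary = 134.00 mm; the cylinder at (3.5, 1.5) does not reach this height (z outside [8.5, 18.5]); Taking the first minus the rest: none of the subtracted shapes is present at this height, so the result so far is unchanged — boundary = 134.00 mm; (rotated 55° about Z; rotation is an isometry so areas/perimeters/island counts are preserved). So its perimeter = 134.00 mm. Layer 78 (z = 11.7): the cube is not intersected at this z (z outside [0, 11.5]); the cube at (12.5, 12.5) is present — its section is the full 22×28 rectangle (perimeter 100.00 mm); the r=4.5 sphere at (6.5, -1.5) contributes a regular 12-gon of circumradius √(4.5²−0.3²) = 4.490 (perimeter = 2·12·4.490·sin(180°/12) = 27.89 mm); Taking the union: the 2 present regions are separate (no shared area or edge), so areas and boundary lengths simply add and each stays a separate island — boundary = 127.89 mm; the r=7.5 cylinder at (3.5, 1.5) contributes a regular 12-gon of circumradius 7.5 (perimeter = 2·12·7.500·sin(180°/12) = 46.59 mm); Taking the first minus the rest: starting from that combined region, the r=7.5 cylinder at (3.5, 1.5) partially overlaps it — only the 52.78 mm² overlap (of its 168.75 mm²) is removed, clipping the outline — boundary = 118.54 mm; (rotated 55° about Z; rotation is an isometry so areas/perimeters/island counts are preserved). So its perimeter = 118.54 mm. Layer 5 is larger (134.00 vs 118.54 mm).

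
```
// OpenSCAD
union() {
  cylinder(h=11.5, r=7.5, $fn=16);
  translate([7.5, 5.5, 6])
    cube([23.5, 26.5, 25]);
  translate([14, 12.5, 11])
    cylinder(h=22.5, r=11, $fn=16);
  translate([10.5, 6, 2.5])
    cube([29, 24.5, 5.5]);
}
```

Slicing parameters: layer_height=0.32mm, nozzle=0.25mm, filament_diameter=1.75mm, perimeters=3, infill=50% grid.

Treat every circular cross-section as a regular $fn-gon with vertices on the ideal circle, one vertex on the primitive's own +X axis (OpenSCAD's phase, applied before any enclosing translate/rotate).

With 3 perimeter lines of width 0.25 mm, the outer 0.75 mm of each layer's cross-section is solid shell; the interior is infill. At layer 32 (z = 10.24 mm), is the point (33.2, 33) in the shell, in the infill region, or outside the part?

At z = 10.24 mm: the r=7.5 cylinder contributes a regular 16-gon of circumradius 7.5; the cube at (7.5, 5.5) (footprint 23.5×26.5) is included at this height; the cylinder at (14, 12.5) does not reach this height (z outside [11, 33.5]); the cube at (10.5, 6) does not reach this height (z outside [2.5, 8]); Taking the union: the 2 present regions are separate (no shared area or edge), so areas and boundary lengths simply add and each stays a separate island — 2 connected regions. Overall, the cross-section has 2 separate islands. The nearest boundary edge runs (31.00, 32.00)→(31.00, 5.50); distance from the point to it = 2.42 mm. The point is not inside any of the regions above, so it lies outside the cross-section (2.42 mm from the nearest boundary).

outside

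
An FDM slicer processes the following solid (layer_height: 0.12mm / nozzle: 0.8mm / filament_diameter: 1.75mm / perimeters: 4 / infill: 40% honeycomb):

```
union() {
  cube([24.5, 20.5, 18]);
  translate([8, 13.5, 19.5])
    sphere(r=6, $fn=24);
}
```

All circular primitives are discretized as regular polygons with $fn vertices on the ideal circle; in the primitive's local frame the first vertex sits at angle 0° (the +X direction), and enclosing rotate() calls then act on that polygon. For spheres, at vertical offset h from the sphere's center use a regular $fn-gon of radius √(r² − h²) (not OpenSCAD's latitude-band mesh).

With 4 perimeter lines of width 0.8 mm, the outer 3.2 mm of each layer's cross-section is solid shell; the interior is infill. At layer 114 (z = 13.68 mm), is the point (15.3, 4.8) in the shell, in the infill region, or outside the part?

infill

At z = 13.68 mm: the cube is present — its section is the full 24.5×20.5 rectangle; the r=6 sphere at (8, 13.5) contributes a regular 24-gon of circumradius √(6²−5.82²) = 1.459; Taking the union: the r=6 sphere at (8, 13.5) lies entirely inside the 24.5×20.5 cube, so the union is just the 24.5×20.5 cube — 1 connected region. Overall, the cross-section is a single solid region. The nearest boundary edge runs (24.50, 0.00)→(0.00, 0.00); distance from the point to it = 4.80 mm. The point is inside the cross-section and 4.80 mm from the nearest boundary — more than the 3.2 mm shell width (4 × 0.8), so it's in the infill interior.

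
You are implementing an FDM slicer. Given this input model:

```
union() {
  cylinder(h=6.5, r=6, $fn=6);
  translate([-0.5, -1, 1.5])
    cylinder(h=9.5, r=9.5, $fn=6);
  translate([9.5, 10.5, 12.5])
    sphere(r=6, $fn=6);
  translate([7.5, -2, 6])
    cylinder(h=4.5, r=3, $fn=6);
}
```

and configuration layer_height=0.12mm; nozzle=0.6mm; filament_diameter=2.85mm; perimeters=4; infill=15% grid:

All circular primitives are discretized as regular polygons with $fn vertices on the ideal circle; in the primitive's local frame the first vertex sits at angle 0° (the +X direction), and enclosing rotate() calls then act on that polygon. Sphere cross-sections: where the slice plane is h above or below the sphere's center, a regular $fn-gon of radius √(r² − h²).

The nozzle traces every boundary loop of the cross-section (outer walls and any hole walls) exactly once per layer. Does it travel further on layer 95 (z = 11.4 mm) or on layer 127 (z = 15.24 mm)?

Layer 95 (z = 11.4): the cylinder does not reach this height (z outside [0, 6.5]); the cylinder at (-0.5, -1) is absent (z outside [1.5, 11]); the r=6 sphere at (9.5, 10.5) contributes a regular 6-gon of circumradius √(6²−1.1²) = 5.898 (perimeter = 2·6·5.898·sin(180°/6) = 35.39 mm); the cylinder at (7.5, -2) is absent (z outside [6, 10.5]); Taking the union: only the r=6 sphere at (9.5, 10.5) is present, so the union is just that shape — boundary = 35.39 mm. So its perimeter = 35.39 mm. Layer 127 (z = 15.24): the cylinder is absent (z outside [0, 6.5]); the cylinder at (-0.5, -1) is not intersected at this z (z outside [1.5, 11]); the sphere at (9.5, 10.5): section is a regular 6-gon, circumradius = √(r²−h²) = √(6²−2.74²) = 5.338 (perimeter = 2·6·5.338·sin(180°/6) = 32.03 mm); the cylinder at (7.5, -2) does not reach this height (z outside [6, 10.5]); Taking the union: only the r=6 sphere at (9.5, 10.5) is present, so the union is just that shape — boundary = 32.03 mm. So its perimeter = 32.03 mm. Layer 95 is larger (35.39 vs 32.03 mm).

layer 95 (z = 11.4 mm)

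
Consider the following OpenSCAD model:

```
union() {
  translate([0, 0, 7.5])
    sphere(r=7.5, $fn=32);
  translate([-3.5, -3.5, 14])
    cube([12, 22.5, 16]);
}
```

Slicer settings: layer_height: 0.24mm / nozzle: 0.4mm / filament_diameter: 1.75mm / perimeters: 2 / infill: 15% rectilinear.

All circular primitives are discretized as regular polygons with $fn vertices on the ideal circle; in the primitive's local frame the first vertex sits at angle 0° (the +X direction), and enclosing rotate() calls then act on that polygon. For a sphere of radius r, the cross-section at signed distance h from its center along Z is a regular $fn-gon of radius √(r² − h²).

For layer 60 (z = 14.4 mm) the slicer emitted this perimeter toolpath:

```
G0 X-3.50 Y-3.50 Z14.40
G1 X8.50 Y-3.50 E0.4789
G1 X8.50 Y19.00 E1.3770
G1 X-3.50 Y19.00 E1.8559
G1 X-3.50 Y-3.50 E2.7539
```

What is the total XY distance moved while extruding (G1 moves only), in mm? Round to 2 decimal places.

69.00 mm

Sum the Euclidean lengths of each G1 segment: total = 69.00 mm.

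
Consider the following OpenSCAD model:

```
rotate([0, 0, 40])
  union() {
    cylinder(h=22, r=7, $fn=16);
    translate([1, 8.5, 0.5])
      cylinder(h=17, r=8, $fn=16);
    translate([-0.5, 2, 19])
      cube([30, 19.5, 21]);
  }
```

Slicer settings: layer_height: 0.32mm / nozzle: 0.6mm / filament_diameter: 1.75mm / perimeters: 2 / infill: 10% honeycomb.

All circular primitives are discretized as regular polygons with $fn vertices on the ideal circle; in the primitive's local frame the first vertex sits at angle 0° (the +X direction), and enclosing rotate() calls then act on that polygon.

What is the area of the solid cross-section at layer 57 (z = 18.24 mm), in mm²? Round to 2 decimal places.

At z = 18.24 mm: the r=7 cylinder gives a regular 16-gon of circumradius 7 (constant along its height) (area = (16/2)·7.000²·sin(360°/16) = 150.01 mm²); the cylinder at (1, 8.5) is not intersected at this z (z outside [0.5, 17.5]); the cube at (-0.5, 2) is not intersected at this z (z outside [19, 40]); Merging all regions: only the r=7 cylinder is present, so the union is just that shape — area = 150.01 mm²; (rotated 40° about Z; rotation is an isometry so areas/perimeters/island counts are preserved). Overall, the cross-section is a single solid region. Net area = 150.01 mm².

150.01 mm²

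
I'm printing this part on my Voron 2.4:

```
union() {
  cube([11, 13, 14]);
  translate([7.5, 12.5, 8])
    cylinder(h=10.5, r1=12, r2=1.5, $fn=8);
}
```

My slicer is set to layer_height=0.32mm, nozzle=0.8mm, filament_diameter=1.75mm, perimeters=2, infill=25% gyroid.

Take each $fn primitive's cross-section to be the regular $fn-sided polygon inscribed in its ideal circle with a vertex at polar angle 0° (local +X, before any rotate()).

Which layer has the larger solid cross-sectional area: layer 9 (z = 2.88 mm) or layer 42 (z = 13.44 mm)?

layer 42 (z = 13.44 mm)

Layer 9 (z = 2.88): the 11×13 cube contributes its full rectangle (area 143.00 mm²); the cone at (7.5, 12.5) is absent (z outside [8, 18.5]); Combining (union): only the 11×13 cube is present, so the union is just that shape — area = 143.00 mm². So its area = 143.00 mm². Layer 42 (z = 13.44): the cube (footprint 11×13) is included at this height (area 143.00 mm²); the cone at (7.5, 12.5) (r1=12→r2=1.5) has section circumradius 6.560 here — a regular 8-gon (area = (8/2)·6.560²·sin(360°/8) = 121.72 mm²); Taking the union: the regions partially overlap — summed areas 264.72 mm² minus the doubly-counted overlap 55.83 mm² gives 208.89 mm² — area = 208.89 mm². So its area = 208.89 mm². Layer 42 is larger (208.89 vs 143.00 mm²).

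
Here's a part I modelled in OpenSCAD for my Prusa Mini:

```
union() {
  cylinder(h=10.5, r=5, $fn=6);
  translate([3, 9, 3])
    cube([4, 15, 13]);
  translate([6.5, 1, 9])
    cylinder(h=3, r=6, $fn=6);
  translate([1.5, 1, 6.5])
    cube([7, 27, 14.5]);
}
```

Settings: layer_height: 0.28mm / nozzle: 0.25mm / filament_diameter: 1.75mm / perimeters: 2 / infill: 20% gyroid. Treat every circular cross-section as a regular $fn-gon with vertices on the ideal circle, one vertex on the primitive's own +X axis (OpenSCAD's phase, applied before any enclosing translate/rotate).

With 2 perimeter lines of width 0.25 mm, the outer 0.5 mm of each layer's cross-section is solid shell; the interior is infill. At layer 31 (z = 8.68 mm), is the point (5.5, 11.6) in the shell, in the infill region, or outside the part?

infill

At z = 8.68 mm: the r=5 cylinder contributes a regular 6-gon of circumradius 5; the 4×15 cube at (3, 9) contributes its full rectangle; the cylinder at (6.5, 1) is absent (z outside [9, 12]); the cube at (1.5, 1) (footprint 7×27) is included at this height; Combining (union): the regions partially overlap (shared area 66.53 mm²), so overlapping operands fuse into one piece — 1 connected region. Overall, the cross-section is a single solid region. The nearest boundary edge runs (8.50, 28.00)→(8.50, 1.00); distance from the point to it = 3.00 mm. The point is inside the cross-section and 3.00 mm from the nearest boundary — more than the 0.5 mm shell width (2 × 0.25), so it's in the infill interior.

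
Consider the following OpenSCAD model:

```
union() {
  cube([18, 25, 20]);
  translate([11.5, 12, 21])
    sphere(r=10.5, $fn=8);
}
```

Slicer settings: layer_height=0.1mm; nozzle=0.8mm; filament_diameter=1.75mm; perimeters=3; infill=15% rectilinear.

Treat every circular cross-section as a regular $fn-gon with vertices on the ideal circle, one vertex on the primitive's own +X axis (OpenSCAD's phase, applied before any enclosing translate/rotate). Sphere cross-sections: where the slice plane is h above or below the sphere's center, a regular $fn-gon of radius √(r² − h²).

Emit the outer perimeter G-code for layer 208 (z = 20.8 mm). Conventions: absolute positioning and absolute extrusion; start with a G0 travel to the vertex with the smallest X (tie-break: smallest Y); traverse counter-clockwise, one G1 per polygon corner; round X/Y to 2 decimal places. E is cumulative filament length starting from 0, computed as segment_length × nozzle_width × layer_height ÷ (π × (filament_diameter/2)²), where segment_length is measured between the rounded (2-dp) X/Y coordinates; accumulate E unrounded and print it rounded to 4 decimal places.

G0 X1.00 Y12.00 Z20.80
G1 X4.08 Y4.58 E0.2672
G1 X11.50 Y1.50 E0.5344
G1 X18.92 Y4.58 E0.8016
G1 X22.00 Y12.00 E1.0688
G1 X18.92 Y19.42 E1.3360
G1 X11.50 Y22.50 E1.6032
G1 X4.08 Y19.42 E1.8704
G1 X1.00 Y12.00 E2.1377

At z = 20.8 mm: the cube is not intersected at this z (z outside [0, 20]); the r=10.5 sphere at (11.5, 12) slices to a regular 8-gon of circumradius 10.498 (√(r²−h²) with h=0.2 from center); Combining (union): only the r=10.5 sphere at (11.5, 12) is present, so the union is just that shape — 1 connected region. The outline is a single polygon with 8 vertices. Extrusion per mm of travel: 0.8 × 0.1 / (π × 0.875²) = 0.033260. Accumulating E over each segment gives final E = 2.1377.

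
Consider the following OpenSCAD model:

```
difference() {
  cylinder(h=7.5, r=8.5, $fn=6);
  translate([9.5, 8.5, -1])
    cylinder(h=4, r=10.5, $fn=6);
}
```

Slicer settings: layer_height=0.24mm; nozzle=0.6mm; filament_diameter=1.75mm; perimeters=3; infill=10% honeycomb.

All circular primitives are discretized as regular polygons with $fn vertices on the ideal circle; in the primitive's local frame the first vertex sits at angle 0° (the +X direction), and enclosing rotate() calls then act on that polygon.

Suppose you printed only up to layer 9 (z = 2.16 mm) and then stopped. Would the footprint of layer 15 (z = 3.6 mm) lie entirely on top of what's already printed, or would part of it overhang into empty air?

part overhangs

Compare the two slices. At z = 2.16: the cylinder: section is a regular 6-gon, circumradius r=8.5 (area = (6/2)·8.500²·sin(360°/6) = 187.71 mm²); the cylinder at (9.5, 8.5): section is a regular 6-gon, circumradius r=10.5 (area = (6/2)·10.500²·sin(360°/6) = 286.44 mm²); After the difference (first − rest): starting from the r=8.5 cylinder (187.71 mm²), the r=10.5 cylinder at (9.5, 8.5) partially overlaps it — only the 36.33 mm² overlap (of its 286.44 mm²) is removed, clipping the outline — area = 151.38 mm². At z = 3.6: the r=8.5 cylinder contributes a regular 6-gon of circumradius 8.5 (area = (6/2)·8.500²·sin(360°/6) = 187.71 mm²); the cylinder at (9.5, 8.5) is not intersected at this z (z outside [-1, 3]); Subtracting the remaining from the first: none of the subtracted shapes is present at this height, so the r=8.5 cylinder is unchanged — area = 187.71 mm². Checking containment: at z = 3.6 the cross-section extends beyond the z = 2.16 cross-section by about 36.33 mm².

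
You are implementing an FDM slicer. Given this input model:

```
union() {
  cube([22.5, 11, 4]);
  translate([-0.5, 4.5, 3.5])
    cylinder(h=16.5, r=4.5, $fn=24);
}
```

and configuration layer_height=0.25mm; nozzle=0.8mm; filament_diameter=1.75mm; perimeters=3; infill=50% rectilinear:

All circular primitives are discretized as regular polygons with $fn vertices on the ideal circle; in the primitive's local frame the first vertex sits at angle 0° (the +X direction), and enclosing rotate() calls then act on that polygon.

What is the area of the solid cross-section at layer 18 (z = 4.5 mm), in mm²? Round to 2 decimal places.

62.89 mm²

At z = 4.5 mm: the cube is not intersected at this z (z outside [0, 4]); the r=4.5 cylinder at (-0.5, 4.5) gives a regular 24-gon of circumradius 4.5 (constant along its height) (area = (24/2)·4.500²·sin(360°/24) = 62.89 mm²); Taking the union: only the r=4.5 cylinder at (-0.5, 4.5) is present, so the union is just that shape — area = 62.89 mm². Overall, the cross-section is a single solid region. Net area = 62.89 mm².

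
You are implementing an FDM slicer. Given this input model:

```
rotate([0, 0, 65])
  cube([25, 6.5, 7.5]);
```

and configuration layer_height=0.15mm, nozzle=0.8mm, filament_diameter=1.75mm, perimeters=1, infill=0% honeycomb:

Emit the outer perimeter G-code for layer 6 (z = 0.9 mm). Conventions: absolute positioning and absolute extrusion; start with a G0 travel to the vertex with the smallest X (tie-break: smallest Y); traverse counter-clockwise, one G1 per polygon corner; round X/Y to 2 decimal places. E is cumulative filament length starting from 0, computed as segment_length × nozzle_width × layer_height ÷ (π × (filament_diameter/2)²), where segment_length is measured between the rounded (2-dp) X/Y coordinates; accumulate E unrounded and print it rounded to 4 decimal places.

At z = 0.9 mm: the 25×6.5 cube contributes its full rectangle; (rotated 65° about Z; rotation is an isometry so areas/perimeters/island counts are preserved). The outline is a single polygon with 4 vertices. Extrusion per mm of travel: 0.8 × 0.15 / (π × 0.875²) = 0.049890. Accumulating E over each segment gives final E = 3.1431.

G0 X-5.89 Y2.75 Z0.90
G1 X0.00 Y0.00 E0.3243
G1 X10.57 Y22.66 E1.5718
G1 X4.67 Y25.40 E1.8963
G1 X-5.89 Y2.75 E3.1431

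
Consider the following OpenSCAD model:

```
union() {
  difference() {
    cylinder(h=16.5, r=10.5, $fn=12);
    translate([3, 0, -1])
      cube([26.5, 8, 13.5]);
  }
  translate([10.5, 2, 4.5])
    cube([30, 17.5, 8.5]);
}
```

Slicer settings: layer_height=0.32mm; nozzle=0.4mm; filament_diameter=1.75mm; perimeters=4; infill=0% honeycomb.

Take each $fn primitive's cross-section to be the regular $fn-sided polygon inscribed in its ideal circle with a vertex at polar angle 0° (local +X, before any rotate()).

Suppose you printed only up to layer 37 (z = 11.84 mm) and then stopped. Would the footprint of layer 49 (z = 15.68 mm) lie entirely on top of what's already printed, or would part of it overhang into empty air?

part overhangs

Compare the two slices. At z = 11.84: the r=10.5 cylinder gives a regular 12-gon of circumradius 10.5 (constant along its height) (area = (12/2)·10.500²·sin(360°/12) = 330.75 mm²); the 26.5×8 cube at (3, 0) contributes its full rectangle (area 212.00 mm²); After the difference (first − rest): starting from the r=10.5 cylinder (330.75 mm²), the 26.5×8 cube at (3, 0) partially overlaps it — only the 48.66 mm² overlap (of its 212.00 mm²) is removed, clipping the outline — area = 282.09 mm²; the cube at (10.5, 2) is present — its section is the full 30×17.5 rectangle (area 525.00 mm²); Taking the union: the 2 present regions are separate (no shared area or edge), so areas and boundary lengths simply add and each stays a separate island — area = 807.09 mm². At z = 15.68: the r=10.5 cylinder gives a regular 12-gon of circumradius 10.5 (constant along its height) (area = (12/2)·10.500²·sin(360°/12) = 330.75 mm²); the cube at (3, 0) does not reach this height (z outside [-1, 12.5]); After the difference (first − rest): none of the subtracted shapes is present at this height, so the r=10.5 cylinder is unchanged — area = 330.75 mm²; the cube at (10.5, 2) is not intersected at this z (z outside [4.5, 13]); Merging all regions: only the result so far is present, so the union is just that shape — area = 330.75 mm². Checking containment: at z = 15.68 the cross-section extends beyond the z = 11.84 cross-section by about 48.66 mm².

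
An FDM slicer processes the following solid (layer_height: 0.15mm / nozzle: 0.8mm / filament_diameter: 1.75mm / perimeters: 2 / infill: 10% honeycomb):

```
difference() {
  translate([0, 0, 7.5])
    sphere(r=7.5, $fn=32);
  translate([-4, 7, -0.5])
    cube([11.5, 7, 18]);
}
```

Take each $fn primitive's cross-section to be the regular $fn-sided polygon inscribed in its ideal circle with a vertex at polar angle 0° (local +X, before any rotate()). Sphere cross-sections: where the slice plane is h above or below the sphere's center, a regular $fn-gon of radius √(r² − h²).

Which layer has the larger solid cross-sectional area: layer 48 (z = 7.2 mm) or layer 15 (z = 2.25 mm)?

layer 48 (z = 7.2 mm)

Layer 48 (z = 7.2): the r=7.5 sphere contributes a regular 32-gon of circumradius √(7.5²−0.3²) = 7.494 (area = (32/2)·7.494²·sin(360°/32) = 175.30 mm²); the 11.5×7 cube at (-4, 7) contributes its full rectangle (area 80.50 mm²); After the difference (first − rest): starting from the r=7.5 sphere (175.30 mm²), the 11.5×7 cube at (-4, 7) partially overlaps it — only the 1.64 mm² overlap (of its 80.50 mm²) is removed, clipping the outline — area = 173.66 mm². So its area = 173.66 mm². Layer 15 (z = 2.25): the r=7.5 sphere contributes a regular 32-gon of circumradius √(7.5²−5.25²) = 5.356 (area = (32/2)·5.356²·sin(360°/32) = 89.55 mm²); the cube at (-4, 7) (footprint 11.5×7) is included at this height (area 80.50 mm²); Taking the first minus the rest: starting from the r=7.5 sphere (89.55 mm²), the 11.5×7 cube at (-4, 7) misses the remaining region (no effect) — area = 89.55 mm². So its area = 89.55 mm². Layer 48 is larger (173.66 vs 89.55 mm²).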